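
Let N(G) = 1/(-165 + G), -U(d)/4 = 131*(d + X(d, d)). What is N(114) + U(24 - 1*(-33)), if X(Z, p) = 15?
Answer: -1924129/51 ≈ -37728.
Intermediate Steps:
U(d) = -7860 - 524*d (U(d) = -524*(d + 15) = -524*(15 + d) = -4*(1965 + 131*d) = -7860 - 524*d)
N(114) + U(24 - 1*(-33)) = 1/(-165 + 114) + (-7860 - 524*(24 - 1*(-33))) = 1/(-51) + (-7860 - 524*(24 + 33)) = -1/51 + (-7860 - 524*57) = -1/51 + (-7860 - 29868) = -1/51 - 37728 = -1924129/51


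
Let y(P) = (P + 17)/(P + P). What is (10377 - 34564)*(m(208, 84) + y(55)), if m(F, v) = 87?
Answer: -116605527/55 ≈ -2.1201e+6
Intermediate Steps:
y(P) = (17 + P)/(2*P) (y(P) = (17 + P)/((2*P)) = (17 + P)*(1/(2*P)) = (17 + P)/(2*P))
(10377 - 34564)*(m(208, 84) + y(55)) = (10377 - 34564)*(87 + (½)*(17 + 55)/55) = -24187*(87 + (½)*(1/55)*72) = -24187*(87 + 36/55) = -24187*4821/55 = -116605527/55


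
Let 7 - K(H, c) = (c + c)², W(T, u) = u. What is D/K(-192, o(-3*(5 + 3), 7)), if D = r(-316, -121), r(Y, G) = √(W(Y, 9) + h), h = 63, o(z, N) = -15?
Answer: -6*√2/893 ≈ -0.0095020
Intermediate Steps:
K(H, c) = 7 - 4*c² (K(H, c) = 7 - (c + c)² = 7 - (2*c)² = 7 - 4*c²)
r(Y, G) = 6*√2 (r(Y, G) = √(9 + 63) = √72 = 6*√2)
D = 6*√2 ≈ 8.4853
D/K(-192, o(-3*(5 + 3), 7)) = (6*√2)/(7 - 4*(-15)²) = (6*√2)/(7 - 4*225) = (6*√2)/(7 - 900) = (6*√2)/(-893) = (6*√2)*(-1/893) = -6*√2/893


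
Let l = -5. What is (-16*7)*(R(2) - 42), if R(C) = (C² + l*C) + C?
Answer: 5152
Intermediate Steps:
R(C) = C² - 4*C (R(C) = (C² - 5*C) + C = C² - 4*C)
(-16*7)*(R(2) - 42) = (-16*7)*(2*(-4 + 2) - 42) = -112*(2*(-2) - 42) = -112*(-4 - 42) = -112*(-46) = 5152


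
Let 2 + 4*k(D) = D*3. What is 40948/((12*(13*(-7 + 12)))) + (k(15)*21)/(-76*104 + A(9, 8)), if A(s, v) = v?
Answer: 15388063/293280 ≈ 52.469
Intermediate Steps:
k(D) = -½ + 3*D/4 (k(D) = -½ + (D*3)/4 = -½ + (3*D)/4 = -½ + 3*D/4)
40948/((12*(13*(-7 + 12)))) + (k(15)*21)/(-76*104 + A(9, 8)) = 40948/((12*(13*(-7 + 12)))) + ((-½ + (¾)*15)*21)/(-76*104 + 8) = 40948/((12*(13*5))) + ((-½ + 45/4)*21)/(-7904 + 8) = 40948/((12*65)) + ((43/4)*21)/(-7896) = 40948/780 + (903/4)*(-1/7896) = 40948*(1/780) - 43/1504 = 10237/195 - 43/1504 = 15388063/293280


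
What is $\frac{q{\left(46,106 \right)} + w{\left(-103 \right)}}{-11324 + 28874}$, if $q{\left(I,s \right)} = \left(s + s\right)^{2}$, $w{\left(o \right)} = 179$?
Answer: $\frac{1157}{450} \approx 2.5711$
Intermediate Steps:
$q{\left(I,s \right)} = 4 s^{2}$ ($q{\left(I,s \right)} = \left(2 s\right)^{2} = 4 s^{2}$)
$\frac{q{\left(46,106 \right)} + w{\left(-103 \right)}}{-11324 + 28874} = \frac{4 \cdot 106^{2} + 179}{-11324 + 28874} = \frac{4 \cdot 11236 + 179}{17550} = \left(44944 + 179\right) \frac{1}{17550} = 45123 \cdot \frac{1}{17550} = \frac{1157}{450}$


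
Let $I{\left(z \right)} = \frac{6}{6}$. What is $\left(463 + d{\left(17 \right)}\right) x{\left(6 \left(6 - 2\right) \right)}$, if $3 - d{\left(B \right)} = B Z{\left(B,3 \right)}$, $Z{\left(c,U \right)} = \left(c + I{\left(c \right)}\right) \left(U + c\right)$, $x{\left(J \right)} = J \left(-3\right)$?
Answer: $407088$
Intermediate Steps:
$I{\left(z \right)} = 1$ ($I{\left(z \right)} = 6 \cdot \frac{1}{6} = 1$)
$x{\left(J \right)} = - 3 J$
$Z{\left(c,U \right)} = \left(1 + c\right) \left(U + c\right)$ ($Z{\left(c,U \right)} = \left(c + 1\right) \left(U + c\right) = \left(1 + c\right) \left(U + c\right)$)
$d{\left(B \right)} = 3 - B \left(3 + B^{2} + 4 B\right)$ ($d{\left(B \right)} = 3 - B \left(3 + B + B^{2} + 3 B\right) = 3 - B \left(3 + B^{2} + 4 B\right)$)
$\left(463 + d{\left(17 \right)}\right) x{\left(6 \left(6 - 2\right) \right)} = \left(463 + \left(3 - 17 \left(3 + 17^{2} + 4 \cdot 17\right)\right)\right) \left(- 3 \cdot 6 \left(6 - 2\right)\right) = \left(463 + \left(3 - 17 \left(3 + 289 + 68\right)\right)\right) \left(- 3 \cdot 6 \cdot 4\right) = \left(463 + \left(3 - 17 \cdot 360\right)\right) \left(\left(-3\right) 24\right) = \left(463 + \left(3 - 6120\right)\right) \left(-72\right) = \left(463 - 6117\right) \left(-72\right) = \left(-5654\right) \left(-72\right) = 407088$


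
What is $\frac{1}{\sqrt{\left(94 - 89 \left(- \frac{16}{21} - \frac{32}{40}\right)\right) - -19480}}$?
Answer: $\frac{\sqrt{217335930}}{2069866} \approx 0.0071224$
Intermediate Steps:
$\frac{1}{\sqrt{\left(94 - 89 \left(- \frac{16}{21} - \frac{32}{40}\right)\right) - -19480}} = \frac{1}{\sqrt{\left(94 - 89 \left(\left(-16\right) \frac{1}{21} - \frac{4}{5}\right)\right) + \left(11395 + 8085\right)}} = \frac{1}{\sqrt{\left(94 - 89 \left(- \frac{16}{21} - \frac{4}{5}\right)\right) + 19480}} = \frac{1}{\sqrt{\left(94 - - \frac{14596}{105}\right) + 19480}} = \frac{1}{\sqrt{\left(94 + \frac{14596}{105}\right) + 19480}} = \frac{1}{\sqrt{\frac{24466}{105} + 19480}} = \frac{1}{\sqrt{\frac{2069866}{105}}} = \frac{1}{\frac{1}{105} \sqrt{217335930}} = \frac{\sqrt{217335930}}{2069866}$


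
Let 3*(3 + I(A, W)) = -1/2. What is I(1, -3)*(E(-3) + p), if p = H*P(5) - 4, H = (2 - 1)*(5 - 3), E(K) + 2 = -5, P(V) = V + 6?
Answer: -209/6 ≈ -34.833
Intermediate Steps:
P(V) = 6 + V
E(K) = -7 (E(K) = -2 - 5 = -7)
H = 2 (H = 1*2 = 2)
I(A, W) = -19/6 (I(A, W) = -3 + (-1/2)/3 = -3 + (-1*½)/3 = -3 + (⅓)*(-½) = -3 - ⅙ = -19/6)
p = 18 (p = 2*(6 + 5) - 4 = 2*11 - 4 = 22 - 4 = 18)
I(1, -3)*(E(-3) + p) = -19*(-7 + 18)/6 = -19/6*11 = -209/6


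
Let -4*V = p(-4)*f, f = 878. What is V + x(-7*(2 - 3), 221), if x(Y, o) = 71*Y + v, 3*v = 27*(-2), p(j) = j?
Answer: 1357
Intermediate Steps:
v = -18 (v = (27*(-2))/3 = (⅓)*(-54) = -18)
x(Y, o) = -18 + 71*Y (x(Y, o) = 71*Y - 18 = -18 + 71*Y)
V = 878 (V = -(-1)*878 = -¼*(-3512) = 878)
V + x(-7*(2 - 3), 221) = 878 + (-18 + 71*(-7*(2 - 3))) = 878 + (-18 + 71*(-7*(-1))) = 878 + (-18 + 71*7) = 878 + (-18 + 497) = 878 + 479 = 1357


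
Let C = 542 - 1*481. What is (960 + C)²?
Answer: 1042441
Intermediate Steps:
C = 61 (C = 542 - 481 = 61)
(960 + C)² = (960 + 61)² = 1021² = 1042441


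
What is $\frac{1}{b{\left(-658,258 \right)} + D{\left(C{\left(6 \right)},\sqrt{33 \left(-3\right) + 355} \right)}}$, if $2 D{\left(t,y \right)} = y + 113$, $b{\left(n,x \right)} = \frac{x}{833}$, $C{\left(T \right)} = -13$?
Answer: $\frac{1666}{107973} \approx 0.01543$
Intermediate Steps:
$b{\left(n,x \right)} = \frac{x}{833}$ ($b{\left(n,x \right)} = x \frac{1}{833} = \frac{x}{833}$)
$D{\left(t,y \right)} = \frac{113}{2} + \frac{y}{2}$ ($D{\left(t,y \right)} = \frac{y + 113}{2} = \frac{113 + y}{2} = \frac{113}{2} + \frac{y}{2}$)
$\frac{1}{b{\left(-658,258 \right)} + D{\left(C{\left(6 \right)},\sqrt{33 \left(-3\right) + 355} \right)}} = \frac{1}{\frac{1}{833} \cdot 258 + \left(\frac{113}{2} + \frac{\sqrt{33 \left(-3\right) + 355}}{2}\right)} = \frac{1}{\frac{258}{833} + \left(\frac{113}{2} + \frac{\sqrt{-99 + 355}}{2}\right)} = \frac{1}{\frac{258}{833} + \left(\frac{113}{2} + \frac{\sqrt{256}}{2}\right)} = \frac{1}{\frac{258}{833} + \left(\frac{113}{2} + \frac{1}{2} \cdot 16\right)} = \frac{1}{\frac{258}{833} + \left(\frac{113}{2} + 8\right)} = \frac{1}{\frac{258}{833} + \frac{129}{2}} = \frac{1}{\frac{107973}{1666}} = \frac{1666}{107973}$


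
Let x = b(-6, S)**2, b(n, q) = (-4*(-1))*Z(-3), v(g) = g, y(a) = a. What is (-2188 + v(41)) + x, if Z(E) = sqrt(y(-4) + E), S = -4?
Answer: -2259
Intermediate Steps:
Z(E) = sqrt(-4 + E)
b(n, q) = 4*I*sqrt(7) (b(n, q) = (-4*(-1))*sqrt(-4 - 3) = (-1*(-4))*sqrt(-7) = 4*(I*sqrt(7)) = 4*I*sqrt(7))
x = -112 (x = (4*I*sqrt(7))**2 = -112)
(-2188 + v(41)) + x = (-2188 + 41) - 112 = -2147 - 112 = -2259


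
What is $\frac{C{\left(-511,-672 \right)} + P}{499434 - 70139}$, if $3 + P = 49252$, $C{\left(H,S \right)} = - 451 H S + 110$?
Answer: $- \frac{154820433}{429295} \approx -360.64$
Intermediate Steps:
$C{\left(H,S \right)} = 110 - 451 H S$ ($C{\left(H,S \right)} = - 451 H S + 110 = 110 - 451 H S$)
$P = 49249$ ($P = -3 + 49252 = 49249$)
$\frac{C{\left(-511,-672 \right)} + P}{499434 - 70139} = \frac{\left(110 - \left(-230461\right) \left(-672\right)\right) + 49249}{499434 - 70139} = \frac{\left(110 - 154869792\right) + 49249}{429295} = \left(-154869682 + 49249\right) \frac{1}{429295} = \left(-154820433\right) \frac{1}{429295} = - \frac{154820433}{429295}$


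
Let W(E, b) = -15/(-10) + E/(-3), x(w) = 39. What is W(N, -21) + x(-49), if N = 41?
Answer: 161/6 ≈ 26.833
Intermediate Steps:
W(E, b) = 3/2 - E/3 (W(E, b) = -15*(-1/10) + E*(-1/3) = 3/2 - E/3)
W(N, -21) + x(-49) = (3/2 - 1/3*41) + 39 = (3/2 - 41/3) + 39 = -73/6 + 39 = 161/6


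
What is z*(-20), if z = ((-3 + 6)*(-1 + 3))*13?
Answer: -1560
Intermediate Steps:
z = 78 (z = (3*2)*13 = 6*13 = 78)
z*(-20) = 78*(-20) = -1560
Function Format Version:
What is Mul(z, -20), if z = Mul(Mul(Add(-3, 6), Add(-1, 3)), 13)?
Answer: -1560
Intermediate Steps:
z = 78 (z = Mul(Mul(3, 2), 13) = Mul(6, 13) = 78)
Mul(z, -20) = Mul(78, -20) = -1560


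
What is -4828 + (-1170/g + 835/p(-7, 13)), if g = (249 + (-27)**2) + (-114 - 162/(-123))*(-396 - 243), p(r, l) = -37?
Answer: -89504816638/18452381 ≈ -4850.6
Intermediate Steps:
g = 2992278/41 (g = (249 + 729) + (-114 - 162*(-1/123))*(-639) = 978 + (-114 + 54/41)*(-639) = 978 - 4620/41*(-639) = 978 + 2952180/41 = 2992278/41 ≈ 72982.)
-4828 + (-1170/g + 835/p(-7, 13)) = -4828 + (-1170/2992278/41 + 835/(-37)) = -4828 + (-1170*41/2992278 + 835*(-1/37)) = -4828 + (-7995/498713 - 835/37) = -4828 - 416721170/18452381 = -89504816638/18452381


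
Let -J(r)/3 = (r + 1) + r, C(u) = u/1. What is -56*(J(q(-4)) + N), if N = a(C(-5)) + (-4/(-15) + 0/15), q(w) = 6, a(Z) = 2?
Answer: 30856/15 ≈ 2057.1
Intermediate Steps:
C(u) = u (C(u) = u*1 = u)
J(r) = -3 - 6*r (J(r) = -3*((r + 1) + r) = -3*((1 + r) + r) = -3*(1 + 2*r) = -3 - 6*r)
N = 34/15 (N = 2 + (-4/(-15) + 0/15) = 2 + (-4*(-1/15) + 0*(1/15)) = 2 + (4/15 + 0) = 2 + 4/15 = 34/15 ≈ 2.2667)
-56*(J(q(-4)) + N) = -56*((-3 - 6*6) + 34/15) = -56*((-3 - 36) + 34/15) = -56*(-39 + 34/15) = -56*(-551/15) = 30856/15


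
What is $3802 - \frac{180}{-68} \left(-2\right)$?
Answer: $\frac{64544}{17} \approx 3796.7$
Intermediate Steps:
$3802 - \frac{180}{-68} \left(-2\right) = 3802 - 180 \left(- \frac{1}{68}\right) \left(-2\right) = 3802 - \left(- \frac{45}{17}\right) \left(-2\right) = 3802 - \frac{90}{17} = \frac{64544}{17}$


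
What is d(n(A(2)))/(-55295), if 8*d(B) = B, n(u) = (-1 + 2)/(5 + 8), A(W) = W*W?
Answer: -1/5750680 ≈ -1.7389e-7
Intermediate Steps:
A(W) = W²
n(u) = 1/13
d(B) = B/8
d(n(A(2)))/(-55295) = ((⅛)*(1/13))/(-55295) = (1/104)*(-1/55295) = -1/5750680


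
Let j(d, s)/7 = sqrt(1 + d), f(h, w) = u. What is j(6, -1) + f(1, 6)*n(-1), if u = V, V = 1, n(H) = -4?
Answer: -4 + 7*sqrt(7) ≈ 14.520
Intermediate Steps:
u = 1
f(h, w) = 1
j(d, s) = 7*sqrt(1 + d)
j(6, -1) + f(1, 6)*n(-1) = 7*sqrt(1 + 6) + 1*(-4) = 7*sqrt(7) - 4 = -4 + 7*sqrt(7)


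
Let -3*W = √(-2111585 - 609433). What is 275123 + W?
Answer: 275123 - I*√2721018/3 ≈ 2.7512e+5 - 549.85*I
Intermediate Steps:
W = -I*√2721018/3 (W = -√(-2111585 - 609433)/3 = -I*√2721018/3 ≈ -549.85*I)
275123 + W = 275123 - I*√2721018/3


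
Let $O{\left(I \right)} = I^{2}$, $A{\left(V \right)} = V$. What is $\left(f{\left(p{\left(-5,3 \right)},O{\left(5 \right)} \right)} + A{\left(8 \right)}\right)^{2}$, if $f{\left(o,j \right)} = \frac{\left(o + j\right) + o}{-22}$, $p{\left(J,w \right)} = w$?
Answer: $\frac{21025}{484} \approx 43.44$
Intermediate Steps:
$f{\left(o,j \right)} = - \frac{o}{11} - \frac{j}{22}$ ($f{\left(o,j \right)} = \left(\left(j + o\right) + o\right) \left(- \frac{1}{22}\right) = \left(j + 2 o\right) \left(- \frac{1}{22}\right) = - \frac{o}{11} - \frac{j}{22}$)
$\left(f{\left(p{\left(-5,3 \right)},O{\left(5 \right)} \right)} + A{\left(8 \right)}\right)^{2} = \left(\left(\left(- \frac{1}{11}\right) 3 - \frac{5^{2}}{22}\right) + 8\right)^{2} = \left(\left(- \frac{3}{11} - \frac{25}{22}\right) + 8\right)^{2} = \left(- \frac{31}{22} + 8\right)^{2} = \left(\frac{145}{22}\right)^{2} = \frac{21025}{484}$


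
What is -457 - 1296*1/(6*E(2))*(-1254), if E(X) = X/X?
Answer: 270407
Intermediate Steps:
E(X) = 1
-457 - 1296*1/(6*E(2))*(-1254) = -457 - 1296/((1*2)*3)*(-1254) = -457 - 1296/(2*3)*(-1254) = -457 - 1296/6*(-1254) = -457 - 1296*1/6*(-1254) = -457 - 216*(-1254) = -457 + 270864 = 270407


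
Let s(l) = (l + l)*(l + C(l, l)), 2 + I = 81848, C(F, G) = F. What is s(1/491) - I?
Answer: -19731515522/241081 ≈ -81846.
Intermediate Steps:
I = 81846 (I = -2 + 81848 = 81846)
s(l) = 4*l**2 (s(l) = (l + l)*(l + l) = (2*l)*(2*l) = 4*l**2)
s(1/491) - I = 4*(1/491)**2 - 1*81846 = 4*(1/491)**2 - 81846 = 4*(1/241081) - 81846 = 4/241081 - 81846 = -19731515522/241081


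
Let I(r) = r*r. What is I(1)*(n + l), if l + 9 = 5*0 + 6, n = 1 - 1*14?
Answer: -16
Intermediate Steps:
n = -13 (n = 1 - 14 = -13)
I(r) = r**2
l = -3 (l = -9 + (5*0 + 6) = -9 + (0 + 6) = -9 + 6 = -3)
I(1)*(n + l) = 1**2*(-13 - 3) = 1*(-16) = -16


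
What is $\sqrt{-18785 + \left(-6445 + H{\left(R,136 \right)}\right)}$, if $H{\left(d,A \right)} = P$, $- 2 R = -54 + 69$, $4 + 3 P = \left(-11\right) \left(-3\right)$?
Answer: $\frac{i \sqrt{226983}}{3} \approx 158.81 i$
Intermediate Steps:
$P = \frac{29}{3}$ ($P = - \frac{4}{3} + \frac{\left(-11\right) \left(-3\right)}{3} = - \frac{4}{3} + \frac{1}{3} \cdot 33 = - \frac{4}{3} + 11 = \frac{29}{3} \approx 9.6667$)
$R = - \frac{15}{2}$ ($R = - \frac{-54 + 69}{2} = \left(- \frac{1}{2}\right) 15 = - \frac{15}{2} \approx -7.5$)
$H{\left(d,A \right)} = \frac{29}{3}$
$\sqrt{-18785 + \left(-6445 + H{\left(R,136 \right)}\right)} = \sqrt{-18785 + \left(-6445 + \frac{29}{3}\right)} = \sqrt{-18785 - \frac{19306}{3}} = \sqrt{- \frac{75661}{3}} = \frac{i \sqrt{226983}}{3}$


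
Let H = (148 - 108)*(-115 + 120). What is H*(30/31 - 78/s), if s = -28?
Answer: 162900/217 ≈ 750.69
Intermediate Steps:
H = 200 (H = 40*5 = 200)
H*(30/31 - 78/s) = 200*(30/31 - 78/(-28)) = 200*(30*(1/31) - 78*(-1/28)) = 200*(30/31 + 39/14) = 200*(1629/434) = 162900/217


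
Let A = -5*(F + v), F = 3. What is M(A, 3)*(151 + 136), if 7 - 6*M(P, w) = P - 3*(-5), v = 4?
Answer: 2583/2 ≈ 1291.5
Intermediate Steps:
A = -35 (A = -5*(3 + 4) = -5*7 = -35)
M(P, w) = -4/3 - P/6 (M(P, w) = 7/6 - (P - 3*(-5))/6 = 7/6 - (P + 15)/6 = 7/6 - (15 + P)/6 = 7/6 + (-5/2 - P/6) = -4/3 - P/6)
M(A, 3)*(151 + 136) = (-4/3 - ⅙*(-35))*(151 + 136) = (-4/3 + 35/6)*287 = (9/2)*287 = 2583/2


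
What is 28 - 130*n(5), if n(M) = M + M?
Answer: -1272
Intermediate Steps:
n(M) = 2*M
28 - 130*n(5) = 28 - 260*5 = 28 - 130*10 = 28 - 1300 = -1272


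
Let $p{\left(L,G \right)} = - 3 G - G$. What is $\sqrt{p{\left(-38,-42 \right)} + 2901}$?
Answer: $3 \sqrt{341} \approx 55.399$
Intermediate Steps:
$p{\left(L,G \right)} = - 4 G$
$\sqrt{p{\left(-38,-42 \right)} + 2901} = \sqrt{\left(-4\right) \left(-42\right) + 2901} = \sqrt{168 + 2901} = \sqrt{3069} = 3 \sqrt{341}$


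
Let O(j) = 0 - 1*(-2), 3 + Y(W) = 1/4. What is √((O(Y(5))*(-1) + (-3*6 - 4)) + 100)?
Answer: 2*√19 ≈ 8.7178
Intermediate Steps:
Y(W) = -11/4 (Y(W) = -3 + 1/4 = -3 + ¼ = -11/4)
O(j) = 2 (O(j) = 0 + 2 = 2)
√((O(Y(5))*(-1) + (-3*6 - 4)) + 100) = √((2*(-1) + (-3*6 - 4)) + 100) = √((-2 + (-18 - 4)) + 100) = √((-2 - 22) + 100) = √(-24 + 100) = √76 = 2*√19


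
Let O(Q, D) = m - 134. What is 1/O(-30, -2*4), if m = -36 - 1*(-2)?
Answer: -1/168 ≈ -0.0059524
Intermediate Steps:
m = -34 (m = -36 + 2 = -34)
O(Q, D) = -168 (O(Q, D) = -34 - 134 = -168)
1/O(-30, -2*4) = 1/(-168) = -1/168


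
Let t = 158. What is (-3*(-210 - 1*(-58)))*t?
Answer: 72048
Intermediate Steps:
(-3*(-210 - 1*(-58)))*t = -3*(-210 - 1*(-58))*158 = -3*(-210 + 58)*158 = -3*(-152)*158 = 456*158 = 72048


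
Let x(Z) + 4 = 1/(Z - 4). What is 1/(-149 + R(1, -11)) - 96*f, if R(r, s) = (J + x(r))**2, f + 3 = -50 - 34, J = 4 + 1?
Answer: 11166615/1337 ≈ 8352.0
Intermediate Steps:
x(Z) = -4 + 1/(-4 + Z) (x(Z) = -4 + 1/(Z - 4) = -4 + 1/(-4 + Z))
J = 5
f = -87 (f = -3 + (-50 - 34) = -3 - 84 = -87)
R(r, s) = (5 + (17 - 4*r)/(-4 + r))**2
1/(-149 + R(1, -11)) - 96*f = 1/(-149 + (-3 + 1)**2/(-4 + 1)**2) - 96*(-87) = 1/(-149 + (-2)**2/(-3)**2) + 8352 = 1/(-149 + (1/9)*4) + 8352 = 1/(-149 + 4/9) + 8352 = 1/(-1337/9) + 8352 = -9/1337 + 8352 = 11166615/1337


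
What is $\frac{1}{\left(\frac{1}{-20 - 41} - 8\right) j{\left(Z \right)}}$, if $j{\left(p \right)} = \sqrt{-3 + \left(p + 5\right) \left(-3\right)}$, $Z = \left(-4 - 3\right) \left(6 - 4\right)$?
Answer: $- \frac{61 \sqrt{6}}{5868} \approx -0.025463$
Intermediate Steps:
$Z = -14$ ($Z = \left(-7\right) 2 = -14$)
$j{\left(p \right)} = \sqrt{-18 - 3 p}$ ($j{\left(p \right)} = \sqrt{-3 + \left(5 + p\right) \left(-3\right)} = \sqrt{-3 - \left(15 + 3 p\right)} = \sqrt{-18 - 3 p}$)
$\frac{1}{\left(\frac{1}{-20 - 41} - 8\right) j{\left(Z \right)}} = \frac{1}{\left(\frac{1}{-20 - 41} - 8\right) \sqrt{-18 - -42}} = \frac{1}{\left(\frac{1}{-61} - 8\right) \sqrt{-18 + 42}} = \frac{1}{\left(- \frac{1}{61} - 8\right) \sqrt{24}} = \frac{1}{\left(- \frac{489}{61}\right) 2 \sqrt{6}} = \frac{1}{\left(- \frac{978}{61}\right) \sqrt{6}} = - \frac{61 \sqrt{6}}{5868}$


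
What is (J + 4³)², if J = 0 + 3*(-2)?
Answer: 3364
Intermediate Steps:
J = -6 (J = 0 - 6 = -6)
(J + 4³)² = (-6 + 4³)² = (-6 + 64)² = 58² = 3364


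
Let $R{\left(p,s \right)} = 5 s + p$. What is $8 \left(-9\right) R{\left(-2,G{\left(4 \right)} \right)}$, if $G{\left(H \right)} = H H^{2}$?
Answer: $-22896$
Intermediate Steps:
$G{\left(H \right)} = H^{3}$
$R{\left(p,s \right)} = p + 5 s$
$8 \left(-9\right) R{\left(-2,G{\left(4 \right)} \right)} = 8 \left(-9\right) \left(-2 + 5 \cdot 4^{3}\right) = - 72 \left(-2 + 5 \cdot 64\right) = - 72 \left(-2 + 320\right) = \left(-72\right) 318 = -22896$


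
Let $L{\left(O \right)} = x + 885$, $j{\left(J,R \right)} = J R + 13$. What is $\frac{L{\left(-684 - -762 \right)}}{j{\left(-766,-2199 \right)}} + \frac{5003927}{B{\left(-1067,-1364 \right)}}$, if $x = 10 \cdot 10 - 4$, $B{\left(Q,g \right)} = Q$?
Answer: $- \frac{8428848776642}{1797304949} \approx -4689.7$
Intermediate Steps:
$x = 96$ ($x = 100 - 4 = 96$)
$j{\left(J,R \right)} = 13 + J R$
$L{\left(O \right)} = 981$ ($L{\left(O \right)} = 96 + 885 = 981$)
$\frac{L{\left(-684 - -762 \right)}}{j{\left(-766,-2199 \right)}} + \frac{5003927}{B{\left(-1067,-1364 \right)}} = \frac{981}{13 - -1684434} + \frac{5003927}{-1067} = \frac{981}{13 + 1684434} + 5003927 \left(- \frac{1}{1067}\right) = \frac{981}{1684447} - \frac{5003927}{1067} = - \frac{8428848776642}{1797304949}$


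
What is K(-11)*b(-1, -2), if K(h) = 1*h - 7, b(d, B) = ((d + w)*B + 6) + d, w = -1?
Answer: -162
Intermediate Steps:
b(d, B) = 6 + d + B*(-1 + d) (b(d, B) = ((d - 1)*B + 6) + d = ((-1 + d)*B + 6) + d = (B*(-1 + d) + 6) + d = (6 + B*(-1 + d)) + d = 6 + d + B*(-1 + d))
K(h) = -7 + h (K(h) = h - 7 = -7 + h)
K(-11)*b(-1, -2) = (-7 - 11)*(6 - 1 - 1*(-2) - 2*(-1)) = -18*(6 - 1 + 2 + 2) = -18*9 = -162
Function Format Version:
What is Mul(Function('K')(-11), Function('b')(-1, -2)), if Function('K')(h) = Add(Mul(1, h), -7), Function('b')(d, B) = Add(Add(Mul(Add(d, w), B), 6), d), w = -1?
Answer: -162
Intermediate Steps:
Function('b')(d, B) = Add(6, d, Mul(B, Add(-1, d))) (Function('b')(d, B) = Add(Add(Mul(Add(d, -1), B), 6), d) = Add(Add(Mul(Add(-1, d), B), 6), d) = Add(Add(Mul(B, Add(-1, d)), 6), d) = Add(Add(6, Mul(B, Add(-1, d))), d) = Add(6, d, Mul(B, Add(-1, d))))
Function('K')(h) = Add(-7, h) (Function('K')(h) = Add(h, -7) = Add(-7, h))
Mul(Function('K')(-11), Function('b')(-1, -2)) = Mul(Add(-7, -11), Add(6, -1, Mul(-1, -2), Mul(-2, -1))) = Mul(-18, Add(6, -1, 2, 2)) = Mul(-18, 9) = -162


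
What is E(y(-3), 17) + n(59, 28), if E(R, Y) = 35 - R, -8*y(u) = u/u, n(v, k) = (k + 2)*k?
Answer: 7001/8 ≈ 875.13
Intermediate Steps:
n(v, k) = k*(2 + k) (n(v, k) = (2 + k)*k = k*(2 + k))
y(u) = -1/8 (y(u) = -u/(8*u) = -1/8*1 = -1/8)
E(y(-3), 17) + n(59, 28) = (35 - 1*(-1/8)) + 28*(2 + 28) = (35 + 1/8) + 28*30 = 281/8 + 840 = 7001/8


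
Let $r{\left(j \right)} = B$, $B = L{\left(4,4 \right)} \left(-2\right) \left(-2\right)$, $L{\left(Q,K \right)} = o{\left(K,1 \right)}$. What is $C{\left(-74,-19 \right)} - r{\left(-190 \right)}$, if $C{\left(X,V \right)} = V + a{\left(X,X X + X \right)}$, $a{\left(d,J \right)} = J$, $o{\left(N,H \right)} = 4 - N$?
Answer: $5383$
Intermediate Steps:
$L{\left(Q,K \right)} = 4 - K$
$C{\left(X,V \right)} = V + X + X^{2}$ ($C{\left(X,V \right)} = V + \left(X X + X\right) = V + \left(X^{2} + X\right) = V + \left(X + X^{2}\right) = V + X + X^{2}$)
$B = 0$ ($B = \left(4 - 4\right) \left(-2\right) \left(-2\right) = 0 \left(-2\right) \left(-2\right) = 0 \left(-2\right) = 0$)
$r{\left(j \right)} = 0$
$C{\left(-74,-19 \right)} - r{\left(-190 \right)} = \left(-19 - 74 \left(1 - 74\right)\right) - 0 = \left(-19 - -5402\right) + 0 = \left(-19 + 5402\right) + 0 = 5383 + 0 = 5383$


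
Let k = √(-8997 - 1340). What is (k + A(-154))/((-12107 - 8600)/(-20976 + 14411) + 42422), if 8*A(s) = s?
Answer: -505505/1114084548 + 6565*I*√10337/278521137 ≈ -0.00045374 + 0.0023965*I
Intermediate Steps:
A(s) = s/8
k = I*√10337 (k = √(-10337) = I*√10337 ≈ 101.67*I)
(k + A(-154))/((-12107 - 8600)/(-20976 + 14411) + 42422) = (I*√10337 + (⅛)*(-154))/((-12107 - 8600)/(-20976 + 14411) + 42422) = (I*√10337 - 77/4)/(-20707/(-6565) + 42422) = (-77/4 + I*√10337)/(-20707*(-1/6565) + 42422) = (-77/4 + I*√10337)/(20707/6565 + 42422) = (-77/4 + I*√10337)/(278521137/6565) = (-77/4 + I*√10337)*(6565/278521137) = -505505/1114084548 + 6565*I*√10337/278521137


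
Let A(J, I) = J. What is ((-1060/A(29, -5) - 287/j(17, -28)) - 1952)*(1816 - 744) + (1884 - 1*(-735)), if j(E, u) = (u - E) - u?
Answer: -1040728209/493 ≈ -2.1110e+6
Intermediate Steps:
j(E, u) = -E
((-1060/A(29, -5) - 287/j(17, -28)) - 1952)*(1816 - 744) + (1884 - 1*(-735)) = ((-1060/29 - 287/((-1*17))) - 1952)*(1816 - 744) + (1884 - 1*(-735)) = ((-1060*1/29 - 287/(-17)) - 1952)*1072 + (1884 + 735) = ((-1060/29 - 287*(-1/17)) - 1952)*1072 + 2619 = ((-1060/29 + 287/17) - 1952)*1072 + 2619 = (-9697/493 - 1952)*1072 + 2619 = -972033/493*1072 + 2619 = -1042019376/493 + 2619 = -1040728209/493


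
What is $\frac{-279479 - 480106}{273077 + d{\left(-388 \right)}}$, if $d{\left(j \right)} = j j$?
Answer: $- \frac{253195}{141207} \approx -1.7931$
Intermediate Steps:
$d{\left(j \right)} = j^{2}$
$\frac{-279479 - 480106}{273077 + d{\left(-388 \right)}} = \frac{-279479 - 480106}{273077 + \left(-388\right)^{2}} = - \frac{759585}{273077 + 150544} = - \frac{759585}{423621} = \left(-759585\right) \frac{1}{423621} = - \frac{253195}{141207}$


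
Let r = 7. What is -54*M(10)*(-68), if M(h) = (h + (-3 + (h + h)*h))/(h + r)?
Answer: 44712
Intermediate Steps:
M(h) = (-3 + h + 2*h²)/(7 + h) (M(h) = (h + (-3 + (h + h)*h))/(h + 7) = (h + (-3 + (2*h)*h))/(7 + h) = (h + (-3 + 2*h²))/(7 + h) = (-3 + h + 2*h²)/(7 + h))
-54*M(10)*(-68) = -54*(-3 + 10 + 2*10²)/(7 + 10)*(-68) = -54*(-3 + 10 + 2*100)/17*(-68) = -54*(-3 + 10 + 200)/17*(-68) = -54*207/17*(-68) = -11178/17*(-68) = 44712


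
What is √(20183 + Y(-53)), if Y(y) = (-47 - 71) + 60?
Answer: 5*√805 ≈ 141.86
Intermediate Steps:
Y(y) = -58 (Y(y) = -118 + 60 = -58)
√(20183 + Y(-53)) = √(20183 - 58) = √20125 = 5*√805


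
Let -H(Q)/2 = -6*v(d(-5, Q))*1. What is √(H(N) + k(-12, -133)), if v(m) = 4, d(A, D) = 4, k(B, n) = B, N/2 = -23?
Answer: 6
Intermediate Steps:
N = -46 (N = 2*(-23) = -46)
H(Q) = 48 (H(Q) = -2*(-6*4) = -(-48) = -2*(-24) = 48)
√(H(N) + k(-12, -133)) = √(48 - 12) = √36 = 6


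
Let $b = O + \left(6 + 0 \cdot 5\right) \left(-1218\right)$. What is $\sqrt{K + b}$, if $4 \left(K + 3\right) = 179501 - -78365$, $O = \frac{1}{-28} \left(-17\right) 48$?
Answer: $\frac{\sqrt{11208190}}{14} \approx 239.13$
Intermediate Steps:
$O = \frac{204}{7}$ ($O = \left(- \frac{1}{28}\right) \left(-17\right) 48 = \frac{17}{28} \cdot 48 = \frac{204}{7} \approx 29.143$)
$b = - \frac{50952}{7}$ ($b = \frac{204}{7} + \left(6 + 0 \cdot 5\right) \left(-1218\right) = \frac{204}{7} + \left(6 + 0\right) \left(-1218\right) = \frac{204}{7} + 6 \left(-1218\right) = \frac{204}{7} - 7308 = - \frac{50952}{7} \approx -7278.9$)
$K = \frac{128927}{2}$ ($K = -3 + \frac{179501 - -78365}{4} = -3 + \frac{179501 + 78365}{4} = -3 + \frac{1}{4} \cdot 257866 = -3 + \frac{128933}{2} = \frac{128927}{2} \approx 64464.0$)
$\sqrt{K + b} = \sqrt{\frac{128927}{2} - \frac{50952}{7}} = \sqrt{\frac{800585}{14}} = \frac{\sqrt{11208190}}{14}$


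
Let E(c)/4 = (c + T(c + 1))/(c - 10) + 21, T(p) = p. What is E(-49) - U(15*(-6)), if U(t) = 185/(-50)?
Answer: 55623/590 ≈ 94.276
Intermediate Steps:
U(t) = -37/10 (U(t) = 185*(-1/50) = -37/10)
E(c) = 84 + 4*(1 + 2*c)/(-10 + c) (E(c) = 4*((c + (c + 1))/(c - 10) + 21) = 4*((c + (1 + c))/(-10 + c) + 21) = 4*((1 + 2*c)/(-10 + c) + 21) = 4*(21 + (1 + 2*c)/(-10 + c)) = 84 + 4*(1 + 2*c)/(-10 + c))
E(-49) - U(15*(-6)) = 4*(-209 + 23*(-49))/(-10 - 49) - 1*(-37/10) = 4*(-209 - 1127)/(-59) + 37/10 = 4*(-1/59)*(-1336) + 37/10 = 5344/59 + 37/10 = 55623/590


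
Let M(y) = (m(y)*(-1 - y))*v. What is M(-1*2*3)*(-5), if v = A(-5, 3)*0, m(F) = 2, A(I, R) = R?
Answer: 0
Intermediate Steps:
v = 0 (v = 3*0 = 0)
M(y) = 0 (M(y) = (2*(-1 - y))*0 = (-2 - 2*y)*0 = 0)
M(-1*2*3)*(-5) = 0*(-5) = 0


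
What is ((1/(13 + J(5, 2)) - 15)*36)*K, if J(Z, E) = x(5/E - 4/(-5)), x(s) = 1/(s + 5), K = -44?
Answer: 260032/11 ≈ 23639.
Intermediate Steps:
x(s) = 1/(5 + s)
J(Z, E) = 1/(29/5 + 5/E) (J(Z, E) = 1/(5 + (5/E - 4/(-5))) = 1/(5 + (5/E - 4*(-⅕))) = 1/(5 + (5/E + ⅘)) = 1/(5 + (⅘ + 5/E)) = 1/(29/5 + 5/E))
((1/(13 + J(5, 2)) - 15)*36)*K = ((1/(13 + 5*2/(25 + 29*2)) - 15)*36)*(-44) = ((1/(13 + 5*2/(25 + 58)) - 15)*36)*(-44) = ((1/(13 + 5*2/83) - 15)*36)*(-44) = ((1/(13 + 5*2*(1/83)) - 15)*36)*(-44) = ((1/(13 + 10/83) - 15)*36)*(-44) = ((1/(1089/83) - 15)*36)*(-44) = ((83/1089 - 15)*36)*(-44) = -16252/1089*36*(-44) = -65008/121*(-44) = 260032/11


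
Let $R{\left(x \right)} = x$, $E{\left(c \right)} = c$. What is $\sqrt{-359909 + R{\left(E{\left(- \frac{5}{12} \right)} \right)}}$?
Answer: $\frac{i \sqrt{12956739}}{6} \approx 599.92 i$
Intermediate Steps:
$\sqrt{-359909 + R{\left(E{\left(- \frac{5}{12} \right)} \right)}} = \sqrt{-359909 - \frac{5}{12}} = \sqrt{- \frac{4318913}{12}} = \frac{i \sqrt{12956739}}{6}$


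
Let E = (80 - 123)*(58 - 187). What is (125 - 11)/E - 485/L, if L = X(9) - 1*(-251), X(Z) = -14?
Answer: -887759/438213 ≈ -2.0259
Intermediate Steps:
E = 5547 (E = -43*(-129) = 5547)
L = 237 (L = -14 - 1*(-251) = -14 + 251 = 237)
(125 - 11)/E - 485/L = (125 - 11)/5547 - 485/237 = 114*(1/5547) - 485*1/237 = 38/1849 - 485/237 = -887759/438213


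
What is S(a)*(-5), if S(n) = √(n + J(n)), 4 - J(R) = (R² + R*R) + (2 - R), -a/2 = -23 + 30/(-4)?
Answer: -5*I*√7318 ≈ -427.73*I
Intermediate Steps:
a = 61 (a = -2*(-23 + 30/(-4)) = -2*(-23 + 30*(-¼)) = -2*(-23 - 15/2) = -2*(-61/2) = 61)
J(R) = 2 + R - 2*R² (J(R) = 4 - ((R² + R*R) + (2 - R)) = 4 - ((R² + R²) + (2 - R)) = 4 - (2*R² + (2 - R)) = 4 - (2 - R + 2*R²) = 4 + (-2 + R - 2*R²) = 2 + R - 2*R²)
S(n) = √(2 - 2*n² + 2*n) (S(n) = √(n + (2 + n - 2*n²)) = √(2 - 2*n² + 2*n))
S(a)*(-5) = √(2 - 2*61² + 2*61)*(-5) = √(2 - 2*3721 + 122)*(-5) = √(2 - 7442 + 122)*(-5) = √(-7318)*(-5) = (I*√7318)*(-5) = -5*I*√7318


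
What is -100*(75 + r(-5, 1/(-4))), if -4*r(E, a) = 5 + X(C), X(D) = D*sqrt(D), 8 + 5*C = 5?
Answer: -7375 - 3*I*sqrt(15) ≈ -7375.0 - 11.619*I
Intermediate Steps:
C = -3/5 (C = -8/5 + (1/5)*5 = -8/5 + 1 = -3/5 ≈ -0.60000)
X(D) = D**(3/2)
r(E, a) = -5/4 + 3*I*sqrt(15)/100 (r(E, a) = -(5 + (-3/5)**(3/2))/4 = -(5 - 3*I*sqrt(15)/25)/4 = -5/4 + 3*I*sqrt(15)/100)
-100*(75 + r(-5, 1/(-4))) = -100*(75 + (-5/4 + 3*I*sqrt(15)/100)) = -100*(295/4 + 3*I*sqrt(15)/100) = -7375 - 3*I*sqrt(15)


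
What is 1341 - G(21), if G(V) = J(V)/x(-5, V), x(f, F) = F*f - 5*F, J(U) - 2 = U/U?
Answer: 93871/70 ≈ 1341.0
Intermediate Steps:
J(U) = 3 (J(U) = 2 + U/U = 2 + 1 = 3)
x(f, F) = -5*F + F*f
G(V) = -3/(10*V) (G(V) = 3/((V*(-5 - 5))) = 3/((V*(-10))) = 3/((-10*V)) = 3*(-1/(10*V)) = -3/(10*V))
1341 - G(21) = 1341 - (-3)/(10*21) = 1341 - 1*(-1/70) = 1341 + 1/70 = 93871/70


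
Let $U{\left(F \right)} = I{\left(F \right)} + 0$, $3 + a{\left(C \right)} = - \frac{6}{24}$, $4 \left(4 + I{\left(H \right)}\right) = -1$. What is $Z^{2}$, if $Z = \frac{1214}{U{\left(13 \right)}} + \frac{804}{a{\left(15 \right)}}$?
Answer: $\frac{13876840000}{48841} \approx 2.8412 \cdot 10^{5}$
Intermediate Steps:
$I{\left(H \right)} = - \frac{17}{4}$ ($I{\left(H \right)} = -4 + \frac{1}{4} \left(-1\right) = -4 - \frac{1}{4} = - \frac{17}{4}$)
$a{\left(C \right)} = - \frac{13}{4}$ ($a{\left(C \right)} = -3 - \frac{6}{24} = -3 - \frac{1}{4} = - \frac{13}{4}$)
$U{\left(F \right)} = - \frac{17}{4}$ ($U{\left(F \right)} = - \frac{17}{4} + 0 = - \frac{17}{4}$)
$Z = - \frac{117800}{221}$ ($Z = \frac{1214}{- \frac{17}{4}} + \frac{804}{- \frac{13}{4}} = 1214 \left(- \frac{4}{17}\right) + 804 \left(- \frac{4}{13}\right) = - \frac{4856}{17} - \frac{3216}{13} = - \frac{117800}{221} \approx -533.03$)
$Z^{2} = \left(- \frac{117800}{221}\right)^{2} = \frac{13876840000}{48841}$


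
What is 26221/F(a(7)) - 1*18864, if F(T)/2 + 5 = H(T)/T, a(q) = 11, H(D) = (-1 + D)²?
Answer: -1409329/90 ≈ -15659.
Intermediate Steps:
F(T) = -10 + 2*(-1 + T)²/T (F(T) = -10 + 2*((-1 + T)²/T) = -10 + 2*(-1 + T)²/T)
26221/F(a(7)) - 1*18864 = 26221/(-10 + 2*(-1 + 11)²/11) - 1*18864 = 26221/(-10 + 2*(1/11)*10²) - 18864 = 26221/(-10 + 2*(1/11)*100) - 18864 = 26221/(-10 + 200/11) - 18864 = 26221/(90/11) - 18864 = 26221*(11/90) - 18864 = 288431/90 - 18864 = -1409329/90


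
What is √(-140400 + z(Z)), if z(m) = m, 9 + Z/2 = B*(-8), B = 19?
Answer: I*√140722 ≈ 375.13*I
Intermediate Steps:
Z = -322 (Z = -18 + 2*(19*(-8)) = -18 + 2*(-152) = -18 - 304 = -322)
√(-140400 + z(Z)) = √(-140400 - 322) = √(-140722) = I*√140722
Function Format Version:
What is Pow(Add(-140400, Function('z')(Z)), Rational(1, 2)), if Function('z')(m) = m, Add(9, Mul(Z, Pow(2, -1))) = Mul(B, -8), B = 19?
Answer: Mul(I, Pow(140722, Rational(1, 2))) ≈ Mul(375.13, I)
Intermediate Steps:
Z = -322 (Z = Add(-18, Mul(2, Mul(19, -8))) = Add(-18, Mul(2, -152)) = Add(-18, -304) = -322)
Pow(Add(-140400, Function('z')(Z)), Rational(1, 2)) = Pow(Add(-140400, -322), Rational(1, 2)) = Pow(-140722, Rational(1, 2)) = Mul(I, Pow(140722, Rational(1, 2)))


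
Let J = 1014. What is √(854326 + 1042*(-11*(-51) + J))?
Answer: 2*√623869 ≈ 1579.7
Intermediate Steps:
√(854326 + 1042*(-11*(-51) + J)) = √(854326 + 1042*(-11*(-51) + 1014)) = √(854326 + 1042*(561 + 1014)) = √(854326 + 1042*1575) = √(854326 + 1641150) = √2495476 = 2*√623869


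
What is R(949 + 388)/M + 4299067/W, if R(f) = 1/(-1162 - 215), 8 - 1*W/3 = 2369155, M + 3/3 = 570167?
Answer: -30407904451085/50271927924042 ≈ -0.60487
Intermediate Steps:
M = 570166 (M = -1 + 570167 = 570166)
W = -7107441 (W = 24 - 3*2369155 = 24 - 7107465 = -7107441)
R(f) = -1/1377 (R(f) = 1/(-1377) = -1/1377)
R(949 + 388)/M + 4299067/W = -1/1377/570166 + 4299067/(-7107441) = -1/1377*1/570166 + 4299067*(-1/7107441) = -1/785118582 - 116191/192093 = -30407904451085/50271927924042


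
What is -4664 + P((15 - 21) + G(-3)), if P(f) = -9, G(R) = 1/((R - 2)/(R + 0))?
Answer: -4673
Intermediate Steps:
G(R) = R/(-2 + R) (G(R) = 1/((-2 + R)/R) = R/(-2 + R))
-4664 + P((15 - 21) + G(-3)) = -4664 - 9 = -4673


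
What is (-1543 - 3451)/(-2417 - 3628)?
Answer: 4994/6045 ≈ 0.82614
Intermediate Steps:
(-1543 - 3451)/(-2417 - 3628) = -4994/(-6045) = -4994*(-1/6045) = 4994/6045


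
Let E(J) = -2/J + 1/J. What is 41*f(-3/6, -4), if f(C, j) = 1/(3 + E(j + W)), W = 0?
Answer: 164/13 ≈ 12.615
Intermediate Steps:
E(J) = -1/J (E(J) = -2/J + 1/J = -1/J)
f(C, j) = 1/(3 - 1/j) (f(C, j) = 1/(3 - 1/(j + 0)) = 1/(3 - 1/j))
41*f(-3/6, -4) = 41*(-4/(-1 + 3*(-4))) = 41*(-4/(-1 - 12)) = 41*(-4/(-13)) = 41*(-4*(-1/13)) = 41*(4/13) = 164/13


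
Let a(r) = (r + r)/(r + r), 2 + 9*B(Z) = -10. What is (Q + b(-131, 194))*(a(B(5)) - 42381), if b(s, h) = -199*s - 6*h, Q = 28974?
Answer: -2283392020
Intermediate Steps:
B(Z) = -4/3 (B(Z) = -2/9 + (⅑)*(-10) = -2/9 - 10/9 = -4/3)
a(r) = 1 (a(r) = (2*r)/((2*r)) = (2*r)*(1/(2*r)) = 1)
(Q + b(-131, 194))*(a(B(5)) - 42381) = (28974 + (-199*(-131) - 6*194))*(1 - 42381) = (28974 + (26069 - 1164))*(-42380) = (28974 + 24905)*(-42380) = 53879*(-42380) = -2283392020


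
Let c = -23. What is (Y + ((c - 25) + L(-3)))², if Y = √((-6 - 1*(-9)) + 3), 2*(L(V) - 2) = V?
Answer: 9049/4 - 95*√6 ≈ 2029.5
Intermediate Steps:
L(V) = 2 + V/2
Y = √6 (Y = √((-6 + 9) + 3) = √(3 + 3) = √6 ≈ 2.4495)
(Y + ((c - 25) + L(-3)))² = (√6 + ((-23 - 25) + (2 + (½)*(-3))))² = (√6 + (-48 + (2 - 3/2)))² = (√6 + (-48 + ½))² = (√6 - 95/2)² = (-95/2 + √6)²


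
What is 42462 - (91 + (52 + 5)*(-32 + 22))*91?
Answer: 86051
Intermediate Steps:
42462 - (91 + (52 + 5)*(-32 + 22))*91 = 42462 - (91 + 57*(-10))*91 = 42462 - (91 - 570)*91 = 42462 - (-479)*91 = 42462 - 1*(-43589) = 42462 + 43589 = 86051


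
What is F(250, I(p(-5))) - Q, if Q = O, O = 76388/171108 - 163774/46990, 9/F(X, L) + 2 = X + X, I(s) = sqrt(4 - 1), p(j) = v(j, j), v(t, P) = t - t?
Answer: 510011703389/166837572090 ≈ 3.0569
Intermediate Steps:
v(t, P) = 0
p(j) = 0
I(s) = sqrt(3)
F(X, L) = 9/(-2 + 2*X) (F(X, L) = 9/(-2 + (X + X)) = 9/(-2 + 2*X))
O = -3054196184/1005045615 (O = 76388*(1/171108) - 163774*1/46990 = 19097/42777 - 81887/23495 = -3054196184/1005045615 ≈ -3.0389)
Q = -3054196184/1005045615 ≈ -3.0389
F(250, I(p(-5))) - Q = 9/(2*(-1 + 250)) - 1*(-3054196184/1005045615) = (9/2)/249 + 3054196184/1005045615 = (9/2)*(1/249) + 3054196184/1005045615 = 3/166 + 3054196184/1005045615 = 510011703389/166837572090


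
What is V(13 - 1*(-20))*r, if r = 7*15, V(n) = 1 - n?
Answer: -3360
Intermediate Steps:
r = 105
V(13 - 1*(-20))*r = (1 - (13 - 1*(-20)))*105 = (1 - (13 + 20))*105 = (1 - 1*33)*105 = (1 - 33)*105 = -32*105 = -3360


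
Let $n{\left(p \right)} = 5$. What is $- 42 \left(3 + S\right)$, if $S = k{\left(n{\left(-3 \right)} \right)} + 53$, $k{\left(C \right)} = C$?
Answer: $-2562$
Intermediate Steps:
$S = 58$ ($S = 5 + 53 = 58$)
$- 42 \left(3 + S\right) = - 42 \left(3 + 58\right) = \left(-42\right) 61 = -2562$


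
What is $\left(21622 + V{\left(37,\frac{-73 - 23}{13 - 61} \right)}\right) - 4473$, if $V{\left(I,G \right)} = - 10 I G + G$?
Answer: $16411$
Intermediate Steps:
$V{\left(I,G \right)} = G - 10 G I$ ($V{\left(I,G \right)} = - 10 G I + G = G - 10 G I$)
$\left(21622 + V{\left(37,\frac{-73 - 23}{13 - 61} \right)}\right) - 4473 = \left(21622 + \frac{-73 - 23}{13 - 61} \left(1 - 370\right)\right) - 4473 = \left(21622 + - \frac{96}{-48} \left(1 - 370\right)\right) - 4473 = \left(21622 + \left(-96\right) \left(- \frac{1}{48}\right) \left(-369\right)\right) - 4473 = \left(21622 + 2 \left(-369\right)\right) - 4473 = \left(21622 - 738\right) - 4473 = 20884 - 4473 = 16411$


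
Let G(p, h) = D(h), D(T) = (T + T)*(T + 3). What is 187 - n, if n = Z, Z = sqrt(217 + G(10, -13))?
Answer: 187 - 3*sqrt(53) ≈ 165.16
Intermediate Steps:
D(T) = 2*T*(3 + T) (D(T) = (2*T)*(3 + T) = 2*T*(3 + T))
G(p, h) = 2*h*(3 + h)
Z = 3*sqrt(53) (Z = sqrt(217 + 2*(-13)*(3 - 13)) = sqrt(217 + 2*(-13)*(-10)) = sqrt(217 + 260) = sqrt(477) = 3*sqrt(53) ≈ 21.840)
n = 3*sqrt(53) ≈ 21.840
187 - n = 187 - 3*sqrt(53)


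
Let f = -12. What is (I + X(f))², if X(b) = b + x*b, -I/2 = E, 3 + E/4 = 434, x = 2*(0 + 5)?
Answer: 12816400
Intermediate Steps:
x = 10 (x = 2*5 = 10)
E = 1724 (E = -12 + 4*434 = -12 + 1736 = 1724)
I = -3448 (I = -2*1724 = -3448)
X(b) = 11*b (X(b) = b + 10*b = 11*b)
(I + X(f))² = (-3448 + 11*(-12))² = (-3448 - 132)² = (-3580)² = 12816400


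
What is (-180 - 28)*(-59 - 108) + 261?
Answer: 34997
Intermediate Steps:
(-180 - 28)*(-59 - 108) + 261 = -208*(-167) + 261 = 34736 + 261 = 34997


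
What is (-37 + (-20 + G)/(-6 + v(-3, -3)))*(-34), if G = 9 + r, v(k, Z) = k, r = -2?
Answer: 10880/9 ≈ 1208.9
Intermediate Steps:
G = 7 (G = 9 - 2 = 7)
(-37 + (-20 + G)/(-6 + v(-3, -3)))*(-34) = (-37 + (-20 + 7)/(-6 - 3))*(-34) = (-37 - 13/(-9))*(-34) = (-37 - 13*(-⅑))*(-34) = (-37 + 13/9)*(-34) = -320/9*(-34) = 10880/9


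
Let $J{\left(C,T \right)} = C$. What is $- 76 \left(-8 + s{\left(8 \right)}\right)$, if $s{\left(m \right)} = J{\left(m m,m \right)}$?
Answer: $-4256$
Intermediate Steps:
$s{\left(m \right)} = m^{2}$ ($s{\left(m \right)} = m m = m^{2}$)
$- 76 \left(-8 + s{\left(8 \right)}\right) = - 76 \left(-8 + 8^{2}\right) = - 76 \left(-8 + 64\right) = \left(-76\right) 56 = -4256$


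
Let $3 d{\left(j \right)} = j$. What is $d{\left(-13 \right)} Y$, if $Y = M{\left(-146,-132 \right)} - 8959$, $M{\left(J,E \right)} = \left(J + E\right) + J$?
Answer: $\frac{121979}{3} \approx 40660.0$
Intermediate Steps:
$M{\left(J,E \right)} = E + 2 J$ ($M{\left(J,E \right)} = \left(E + J\right) + J = E + 2 J$)
$d{\left(j \right)} = \frac{j}{3}$
$Y = -9383$ ($Y = \left(-132 + 2 \left(-146\right)\right) - 8959 = \left(-132 - 292\right) - 8959 = -424 - 8959 = -9383$)
$d{\left(-13 \right)} Y = \frac{1}{3} \left(-13\right) \left(-9383\right) = \left(- \frac{13}{3}\right) \left(-9383\right) = \frac{121979}{3}$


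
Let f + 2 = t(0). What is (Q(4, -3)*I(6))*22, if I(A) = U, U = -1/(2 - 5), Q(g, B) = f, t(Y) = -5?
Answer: -154/3 ≈ -51.333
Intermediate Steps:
f = -7 (f = -2 - 5 = -7)
Q(g, B) = -7
U = ⅓ (U = -1/(-3) = -1*(-⅓) = ⅓ ≈ 0.33333)
I(A) = ⅓
(Q(4, -3)*I(6))*22 = -7*⅓*22 = -7/3*22 = -154/3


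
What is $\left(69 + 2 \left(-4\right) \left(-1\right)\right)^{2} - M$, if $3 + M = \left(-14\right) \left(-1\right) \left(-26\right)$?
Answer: $6296$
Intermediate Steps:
$M = -367$ ($M = -3 + \left(-14\right) \left(-1\right) \left(-26\right) = -3 + 14 \left(-26\right) = -3 - 364 = -367$)
$\left(69 + 2 \left(-4\right) \left(-1\right)\right)^{2} - M = \left(69 + 2 \left(-4\right) \left(-1\right)\right)^{2} - -367 = \left(69 - -8\right)^{2} + 367 = \left(69 + 8\right)^{2} + 367 = 77^{2} + 367 = 5929 + 367 = 6296$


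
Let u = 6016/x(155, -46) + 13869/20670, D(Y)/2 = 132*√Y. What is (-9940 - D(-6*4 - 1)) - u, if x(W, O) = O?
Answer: -1554573009/158470 - 1320*I ≈ -9809.9 - 1320.0*I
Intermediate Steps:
D(Y) = 264*√Y (D(Y) = 2*(132*√Y) = 264*√Y)
u = -20618791/158470 (u = 6016/(-46) + 13869/20670 = 6016*(-1/46) + 13869*(1/20670) = -3008/23 + 4623/6890 = -20618791/158470 ≈ -130.11)
(-9940 - D(-6*4 - 1)) - u = (-9940 - 264*√(-6*4 - 1)) - 1*(-20618791/158470) = (-9940 - 264*√(-24 - 1)) + 20618791/158470 = (-9940 - 264*√(-25)) + 20618791/158470 = (-9940 - 264*5*I) + 20618791/158470 = (-9940 - 1320*I) + 20618791/158470 = -1554573009/158470 - 1320*I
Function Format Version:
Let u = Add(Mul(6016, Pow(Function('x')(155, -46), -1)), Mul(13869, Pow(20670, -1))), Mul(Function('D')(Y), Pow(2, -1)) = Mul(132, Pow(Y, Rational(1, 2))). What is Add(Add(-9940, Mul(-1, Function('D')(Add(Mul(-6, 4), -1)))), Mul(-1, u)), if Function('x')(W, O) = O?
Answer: Add(Rational(-1554573009, 158470), Mul(-1320, I)) ≈ Add(-9809.9, Mul(-1320.0, I))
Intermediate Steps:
Function('D')(Y) = Mul(264, Pow(Y, Rational(1, 2))) (Function('D')(Y) = Mul(2, Mul(132, Pow(Y, Rational(1, 2)))) = Mul(264, Pow(Y, Rational(1, 2))))
u = Rational(-20618791, 158470) (u = Add(Mul(6016, Pow(-46, -1)), Mul(13869, Pow(20670, -1))) = Add(Mul(6016, Rational(-1, 46)), Mul(13869, Rational(1, 20670))) = Add(Rational(-3008, 23), Rational(4623, 6890)) = Rational(-20618791, 158470) ≈ -130.11)
Add(Add(-9940, Mul(-1, Function('D')(Add(Mul(-6, 4), -1)))), Mul(-1, u)) = Add(Add(-9940, Mul(-1, Mul(264, Pow(Add(Mul(-6, 4), -1), Rational(1, 2))))), Mul(-1, Rational(-20618791, 158470))) = Add(Add(-9940, Mul(-1, Mul(264, Pow(Add(-24, -1), Rational(1, 2))))), Rational(20618791, 158470)) = Add(Add(-9940, Mul(-1, Mul(264, Pow(-25, Rational(1, 2))))), Rational(20618791, 158470)) = Add(Add(-9940, Mul(-1, Mul(264, Mul(5, I)))), Rational(20618791, 158470)) = Add(Add(-9940, Mul(-1, Mul(1320, I))), Rational(20618791, 158470)) = Add(Add(-9940, Mul(-1320, I)), Rational(20618791, 158470)) = Add(Rational(-1554573009, 158470), Mul(-1320, I))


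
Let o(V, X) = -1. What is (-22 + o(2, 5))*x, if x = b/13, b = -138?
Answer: 3174/13 ≈ 244.15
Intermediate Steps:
x = -138/13 ≈ -10.615
(-22 + o(2, 5))*x = (-22 - 1)*(-138/13) = -23*(-138/13) = 3174/13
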